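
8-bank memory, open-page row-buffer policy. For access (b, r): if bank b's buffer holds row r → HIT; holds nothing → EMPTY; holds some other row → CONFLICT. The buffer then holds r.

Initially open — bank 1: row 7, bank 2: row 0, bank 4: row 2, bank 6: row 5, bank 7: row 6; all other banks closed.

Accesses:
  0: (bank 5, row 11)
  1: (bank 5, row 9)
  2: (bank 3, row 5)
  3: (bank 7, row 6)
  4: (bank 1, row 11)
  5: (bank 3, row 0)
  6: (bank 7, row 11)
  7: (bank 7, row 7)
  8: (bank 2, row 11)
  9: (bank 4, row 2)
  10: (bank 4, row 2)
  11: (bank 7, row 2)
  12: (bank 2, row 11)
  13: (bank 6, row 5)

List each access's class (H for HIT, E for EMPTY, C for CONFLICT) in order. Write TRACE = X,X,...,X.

0: bank 5 row 11 — prev None → EMPTY
1: bank 5 row 9 — prev 11 → CONFLICT
2: bank 3 row 5 — prev None → EMPTY
3: bank 7 row 6 — prev 6 → HIT
4: bank 1 row 11 — prev 7 → CONFLICT
5: bank 3 row 0 — prev 5 → CONFLICT
6: bank 7 row 11 — prev 6 → CONFLICT
7: bank 7 row 7 — prev 11 → CONFLICT
8: bank 2 row 11 — prev 0 → CONFLICT
9: bank 4 row 2 — prev 2 → HIT
10: bank 4 row 2 — prev 2 → HIT
11: bank 7 row 2 — prev 7 → CONFLICT
12: bank 2 row 11 — prev 11 → HIT
13: bank 6 row 5 — prev 5 → HIT

TRACE = E,C,E,H,C,C,C,C,C,H,H,C,H,H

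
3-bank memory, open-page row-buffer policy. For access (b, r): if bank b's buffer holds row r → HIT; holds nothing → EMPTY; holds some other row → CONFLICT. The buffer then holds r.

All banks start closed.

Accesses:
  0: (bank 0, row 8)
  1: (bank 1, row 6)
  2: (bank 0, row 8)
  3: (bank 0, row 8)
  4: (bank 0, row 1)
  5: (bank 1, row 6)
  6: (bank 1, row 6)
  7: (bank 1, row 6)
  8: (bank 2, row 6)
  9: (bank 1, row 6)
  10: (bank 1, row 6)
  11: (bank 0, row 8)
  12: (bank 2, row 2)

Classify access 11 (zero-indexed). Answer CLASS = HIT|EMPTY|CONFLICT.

step 0: bank0 None->8 [EMPTY]
step 1: bank1 None->6 [EMPTY]
step 2: bank0 8->8 [HIT]
step 3: bank0 8->8 [HIT]
step 4: bank0 8->1 [CONFLICT]
step 5: bank1 6->6 [HIT]
step 6: bank1 6->6 [HIT]
step 7: bank1 6->6 [HIT]
step 8: bank2 None->6 [EMPTY]
step 9: bank1 6->6 [HIT]
step 10: bank1 6->6 [HIT]
step 11: bank0 1->8 [CONFLICT]
step 12: bank2 6->2 [CONFLICT]

CLASS = CONFLICT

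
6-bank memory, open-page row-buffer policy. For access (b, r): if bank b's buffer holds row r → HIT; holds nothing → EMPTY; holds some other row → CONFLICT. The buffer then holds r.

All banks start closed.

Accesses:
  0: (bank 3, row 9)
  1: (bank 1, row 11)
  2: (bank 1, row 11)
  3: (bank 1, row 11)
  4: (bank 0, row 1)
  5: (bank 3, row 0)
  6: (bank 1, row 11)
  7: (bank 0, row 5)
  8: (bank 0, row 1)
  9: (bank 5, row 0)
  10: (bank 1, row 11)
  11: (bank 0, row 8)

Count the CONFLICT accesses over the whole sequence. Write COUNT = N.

COUNT = 4

0: bank 3 row 9 — prev None → EMPTY
1: bank 1 row 11 — prev None → EMPTY
2: bank 1 row 11 — prev 11 → HIT
3: bank 1 row 11 — prev 11 → HIT
4: bank 0 row 1 — prev None → EMPTY
5: bank 3 row 0 — prev 9 → CONFLICT
6: bank 1 row 11 — prev 11 → HIT
7: bank 0 row 5 — prev 1 → CONFLICT
8: bank 0 row 1 — prev 5 → CONFLICT
9: bank 5 row 0 — prev None → EMPTY
10: bank 1 row 11 — prev 11 → HIT
11: bank 0 row 8 — prev 1 → CONFLICT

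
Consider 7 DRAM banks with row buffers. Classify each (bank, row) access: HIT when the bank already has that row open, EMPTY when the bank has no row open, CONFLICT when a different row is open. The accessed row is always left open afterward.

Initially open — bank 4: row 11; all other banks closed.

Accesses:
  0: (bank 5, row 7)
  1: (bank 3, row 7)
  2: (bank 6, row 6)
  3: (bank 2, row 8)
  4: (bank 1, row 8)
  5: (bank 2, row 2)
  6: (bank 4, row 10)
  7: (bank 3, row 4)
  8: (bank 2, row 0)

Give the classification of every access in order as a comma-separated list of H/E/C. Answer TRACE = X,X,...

TRACE = E,E,E,E,E,C,C,C,C

#0 (5,7) E
#1 (3,7) E
#2 (6,6) E
#3 (2,8) E
#4 (1,8) E
#5 (2,2) C  (was 8)
#6 (4,10) C  (was 11)
#7 (3,4) C  (was 7)
#8 (2,0) C  (was 2)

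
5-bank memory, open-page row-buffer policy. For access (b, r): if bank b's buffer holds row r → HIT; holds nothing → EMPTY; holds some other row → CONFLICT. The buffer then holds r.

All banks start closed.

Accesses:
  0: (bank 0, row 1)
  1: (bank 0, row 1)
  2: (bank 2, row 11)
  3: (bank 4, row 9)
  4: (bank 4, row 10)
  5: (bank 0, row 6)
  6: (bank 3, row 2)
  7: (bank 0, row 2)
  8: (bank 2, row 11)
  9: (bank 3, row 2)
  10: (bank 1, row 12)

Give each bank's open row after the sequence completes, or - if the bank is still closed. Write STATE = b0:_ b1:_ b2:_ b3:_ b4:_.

STATE = b0:2 b1:12 b2:11 b3:2 b4:10

0: bank 0 row 1 — prev None → EMPTY
1: bank 0 row 1 — prev 1 → HIT
2: bank 2 row 11 — prev None → EMPTY
3: bank 4 row 9 — prev None → EMPTY
4: bank 4 row 10 — prev 9 → CONFLICT
5: bank 0 row 6 — prev 1 → CONFLICT
6: bank 3 row 2 — prev None → EMPTY
7: bank 0 row 2 — prev 6 → CONFLICT
8: bank 2 row 11 — prev 11 → HIT
9: bank 3 row 2 — prev 2 → HIT
10: bank 1 row 12 — prev None → EMPTY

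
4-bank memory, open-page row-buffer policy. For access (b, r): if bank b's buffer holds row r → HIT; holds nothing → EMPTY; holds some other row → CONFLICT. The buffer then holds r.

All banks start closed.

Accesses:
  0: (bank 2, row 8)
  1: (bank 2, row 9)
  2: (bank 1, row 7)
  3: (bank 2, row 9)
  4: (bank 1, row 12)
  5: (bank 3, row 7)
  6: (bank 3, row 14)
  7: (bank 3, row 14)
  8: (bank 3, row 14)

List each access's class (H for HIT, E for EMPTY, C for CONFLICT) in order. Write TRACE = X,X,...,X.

TRACE = E,C,E,H,C,E,C,H,H

#0 (2,8) E
#1 (2,9) C  (was 8)
#2 (1,7) E
#3 (2,9) H  (was 9)
#4 (1,12) C  (was 7)
#5 (3,7) E
#6 (3,14) C  (was 7)
#7 (3,14) H  (was 14)
#8 (3,14) H  (was 14)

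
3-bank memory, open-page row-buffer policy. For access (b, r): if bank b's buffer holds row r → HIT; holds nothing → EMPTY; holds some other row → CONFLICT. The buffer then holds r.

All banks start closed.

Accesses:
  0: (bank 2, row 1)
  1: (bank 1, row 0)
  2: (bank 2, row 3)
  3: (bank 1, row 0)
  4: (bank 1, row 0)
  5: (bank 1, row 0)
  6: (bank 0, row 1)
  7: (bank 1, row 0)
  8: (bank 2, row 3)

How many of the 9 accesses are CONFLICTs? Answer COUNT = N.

  [0] b2 r1: no row ⇒ E
  [1] b1 r0: no row ⇒ E
  [2] b2 r3: had r1 ⇒ C
  [3] b1 r0: had r0 ⇒ H
  [4] b1 r0: had r0 ⇒ H
  [5] b1 r0: had r0 ⇒ H
  [6] b0 r1: no row ⇒ E
  [7] b1 r0: had r0 ⇒ H
  [8] b2 r3: had r3 ⇒ H

COUNT = 1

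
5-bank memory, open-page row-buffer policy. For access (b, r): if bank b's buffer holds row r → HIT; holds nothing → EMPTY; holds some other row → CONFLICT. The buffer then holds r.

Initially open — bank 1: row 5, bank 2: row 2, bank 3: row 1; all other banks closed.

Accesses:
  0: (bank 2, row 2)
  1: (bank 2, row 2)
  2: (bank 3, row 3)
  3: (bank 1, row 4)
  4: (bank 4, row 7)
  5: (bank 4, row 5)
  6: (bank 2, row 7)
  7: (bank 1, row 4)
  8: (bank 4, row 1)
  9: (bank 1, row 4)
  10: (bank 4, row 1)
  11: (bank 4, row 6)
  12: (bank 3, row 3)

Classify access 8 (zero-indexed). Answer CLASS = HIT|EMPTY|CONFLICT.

  [0] b2 r2: had r2 ⇒ H
  [1] b2 r2: had r2 ⇒ H
  [2] b3 r3: had r1 ⇒ C
  [3] b1 r4: had r5 ⇒ C
  [4] b4 r7: no row ⇒ E
  [5] b4 r5: had r7 ⇒ C
  [6] b2 r7: had r2 ⇒ C
  [7] b1 r4: had r4 ⇒ H
  [8] b4 r1: had r5 ⇒ C
  [9] b1 r4: had r4 ⇒ H
  [10] b4 r1: had r1 ⇒ H
  [11] b4 r6: had r1 ⇒ C
  [12] b3 r3: had r3 ⇒ H

CLASS = CONFLICT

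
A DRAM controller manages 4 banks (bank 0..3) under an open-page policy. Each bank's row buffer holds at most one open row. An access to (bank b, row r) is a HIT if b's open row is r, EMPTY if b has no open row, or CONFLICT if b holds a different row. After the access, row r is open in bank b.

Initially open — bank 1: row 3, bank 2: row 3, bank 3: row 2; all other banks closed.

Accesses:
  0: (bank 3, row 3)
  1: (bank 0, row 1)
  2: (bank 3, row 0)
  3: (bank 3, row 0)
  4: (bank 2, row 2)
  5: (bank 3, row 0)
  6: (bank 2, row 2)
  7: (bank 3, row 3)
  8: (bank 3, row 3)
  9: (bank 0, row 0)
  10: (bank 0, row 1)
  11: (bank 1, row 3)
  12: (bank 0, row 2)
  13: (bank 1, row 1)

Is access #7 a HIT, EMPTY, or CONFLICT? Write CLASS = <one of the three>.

step 0: bank3 2->3 [CONFLICT]
step 1: bank0 None->1 [EMPTY]
step 2: bank3 3->0 [CONFLICT]
step 3: bank3 0->0 [HIT]
step 4: bank2 3->2 [CONFLICT]
step 5: bank3 0->0 [HIT]
step 6: bank2 2->2 [HIT]
step 7: bank3 0->3 [CONFLICT]
step 8: bank3 3->3 [HIT]
step 9: bank0 1->0 [CONFLICT]
step 10: bank0 0->1 [CONFLICT]
step 11: bank1 3->3 [HIT]
step 12: bank0 1->2 [CONFLICT]
step 13: bank1 3->1 [CONFLICT]

CLASS = CONFLICT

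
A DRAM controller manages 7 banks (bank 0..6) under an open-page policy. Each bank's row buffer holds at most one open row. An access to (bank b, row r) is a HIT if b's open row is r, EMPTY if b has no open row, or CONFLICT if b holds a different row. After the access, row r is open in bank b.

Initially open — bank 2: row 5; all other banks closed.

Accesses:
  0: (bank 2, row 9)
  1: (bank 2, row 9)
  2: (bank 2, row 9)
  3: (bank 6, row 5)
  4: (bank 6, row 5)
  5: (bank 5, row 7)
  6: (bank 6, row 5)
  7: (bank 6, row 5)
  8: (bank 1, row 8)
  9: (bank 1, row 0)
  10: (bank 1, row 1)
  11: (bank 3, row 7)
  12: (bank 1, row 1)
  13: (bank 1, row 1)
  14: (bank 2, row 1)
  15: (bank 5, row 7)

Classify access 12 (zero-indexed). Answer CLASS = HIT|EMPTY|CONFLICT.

CLASS = HIT

#0 (2,9) C  (was 5)
#1 (2,9) H  (was 9)
#2 (2,9) H  (was 9)
#3 (6,5) E
#4 (6,5) H  (was 5)
#5 (5,7) E
#6 (6,5) H  (was 5)
#7 (6,5) H  (was 5)
#8 (1,8) E
#9 (1,0) C  (was 8)
#10 (1,1) C  (was 0)
#11 (3,7) E
#12 (1,1) H  (was 1)
#13 (1,1) H  (was 1)
#14 (2,1) C  (was 9)
#15 (5,7) H  (was 7)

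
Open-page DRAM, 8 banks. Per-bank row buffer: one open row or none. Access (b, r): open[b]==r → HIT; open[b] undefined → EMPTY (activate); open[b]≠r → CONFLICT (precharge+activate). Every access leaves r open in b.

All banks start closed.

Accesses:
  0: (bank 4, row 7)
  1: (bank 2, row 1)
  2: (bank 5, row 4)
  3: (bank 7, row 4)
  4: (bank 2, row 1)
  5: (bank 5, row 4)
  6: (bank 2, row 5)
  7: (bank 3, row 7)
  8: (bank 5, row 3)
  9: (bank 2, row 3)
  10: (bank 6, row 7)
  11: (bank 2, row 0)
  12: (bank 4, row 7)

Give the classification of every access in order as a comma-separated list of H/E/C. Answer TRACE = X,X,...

TRACE = E,E,E,E,H,H,C,E,C,C,E,C,H

  [0] b4 r7: no row ⇒ E
  [1] b2 r1: no row ⇒ E
  [2] b5 r4: no row ⇒ E
  [3] b7 r4: no row ⇒ E
  [4] b2 r1: had r1 ⇒ H
  [5] b5 r4: had r4 ⇒ H
  [6] b2 r5: had r1 ⇒ C
  [7] b3 r7: no row ⇒ E
  [8] b5 r3: had r4 ⇒ C
  [9] b2 r3: had r5 ⇒ C
  [10] b6 r7: no row ⇒ E
  [11] b2 r0: had r3 ⇒ C
  [12] b4 r7: had r7 ⇒ H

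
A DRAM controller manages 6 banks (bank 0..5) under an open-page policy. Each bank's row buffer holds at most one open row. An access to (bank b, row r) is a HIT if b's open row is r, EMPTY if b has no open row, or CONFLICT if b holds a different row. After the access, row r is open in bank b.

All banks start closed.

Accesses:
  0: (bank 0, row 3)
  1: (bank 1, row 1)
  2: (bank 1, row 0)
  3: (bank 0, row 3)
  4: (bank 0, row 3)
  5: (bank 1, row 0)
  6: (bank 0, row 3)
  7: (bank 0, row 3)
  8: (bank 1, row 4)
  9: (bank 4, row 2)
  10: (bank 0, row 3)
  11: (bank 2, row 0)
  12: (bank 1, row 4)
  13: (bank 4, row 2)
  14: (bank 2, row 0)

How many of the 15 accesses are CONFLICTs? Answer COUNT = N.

COUNT = 2

0: bank 0 row 3 — prev None → EMPTY
1: bank 1 row 1 — prev None → EMPTY
2: bank 1 row 0 — prev 1 → CONFLICT
3: bank 0 row 3 — prev 3 → HIT
4: bank 0 row 3 — prev 3 → HIT
5: bank 1 row 0 — prev 0 → HIT
6: bank 0 row 3 — prev 3 → HIT
7: bank 0 row 3 — prev 3 → HIT
8: bank 1 row 4 — prev 0 → CONFLICT
9: bank 4 row 2 — prev None → EMPTY
10: bank 0 row 3 — prev 3 → HIT
11: bank 2 row 0 — prev None → EMPTY
12: bank 1 row 4 — prev 4 → HIT
13: bank 4 row 2 — prev 2 → HIT
14: bank 2 row 0 — prev 0 → HIT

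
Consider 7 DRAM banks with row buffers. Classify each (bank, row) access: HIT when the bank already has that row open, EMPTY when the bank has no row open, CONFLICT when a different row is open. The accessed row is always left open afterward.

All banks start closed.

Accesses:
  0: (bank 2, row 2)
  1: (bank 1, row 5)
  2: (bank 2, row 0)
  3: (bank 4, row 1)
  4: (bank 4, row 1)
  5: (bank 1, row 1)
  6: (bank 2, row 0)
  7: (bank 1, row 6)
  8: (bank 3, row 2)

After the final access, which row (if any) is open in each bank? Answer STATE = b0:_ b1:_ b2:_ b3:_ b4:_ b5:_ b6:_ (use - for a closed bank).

STATE = b0:- b1:6 b2:0 b3:2 b4:1 b5:- b6:-

  [0] b2 r2: no row ⇒ E
  [1] b1 r5: no row ⇒ E
  [2] b2 r0: had r2 ⇒ C
  [3] b4 r1: no row ⇒ E
  [4] b4 r1: had r1 ⇒ H
  [5] b1 r1: had r5 ⇒ C
  [6] b2 r0: had r0 ⇒ H
  [7] b1 r6: had r1 ⇒ C
  [8] b3 r2: no row ⇒ E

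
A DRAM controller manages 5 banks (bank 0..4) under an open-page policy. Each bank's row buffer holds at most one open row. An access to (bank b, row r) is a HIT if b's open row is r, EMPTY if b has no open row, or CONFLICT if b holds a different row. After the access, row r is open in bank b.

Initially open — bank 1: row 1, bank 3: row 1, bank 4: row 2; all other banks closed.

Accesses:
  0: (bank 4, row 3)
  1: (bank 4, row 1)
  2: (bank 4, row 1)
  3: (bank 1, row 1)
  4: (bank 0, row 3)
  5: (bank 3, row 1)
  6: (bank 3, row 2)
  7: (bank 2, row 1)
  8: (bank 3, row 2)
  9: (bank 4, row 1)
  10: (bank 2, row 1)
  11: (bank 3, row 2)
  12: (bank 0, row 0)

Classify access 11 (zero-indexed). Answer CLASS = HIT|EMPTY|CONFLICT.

CLASS = HIT

0: bank 4 row 3 — prev 2 → CONFLICT
1: bank 4 row 1 — prev 3 → CONFLICT
2: bank 4 row 1 — prev 1 → HIT
3: bank 1 row 1 — prev 1 → HIT
4: bank 0 row 3 — prev None → EMPTY
5: bank 3 row 1 — prev 1 → HIT
6: bank 3 row 2 — prev 1 → CONFLICT
7: bank 2 row 1 — prev None → EMPTY
8: bank 3 row 2 — prev 2 → HIT
9: bank 4 row 1 — prev 1 → HIT
10: bank 2 row 1 — prev 1 → HIT
11: bank 3 row 2 — prev 2 → HIT
12: bank 0 row 0 — prev 3 → CONFLICT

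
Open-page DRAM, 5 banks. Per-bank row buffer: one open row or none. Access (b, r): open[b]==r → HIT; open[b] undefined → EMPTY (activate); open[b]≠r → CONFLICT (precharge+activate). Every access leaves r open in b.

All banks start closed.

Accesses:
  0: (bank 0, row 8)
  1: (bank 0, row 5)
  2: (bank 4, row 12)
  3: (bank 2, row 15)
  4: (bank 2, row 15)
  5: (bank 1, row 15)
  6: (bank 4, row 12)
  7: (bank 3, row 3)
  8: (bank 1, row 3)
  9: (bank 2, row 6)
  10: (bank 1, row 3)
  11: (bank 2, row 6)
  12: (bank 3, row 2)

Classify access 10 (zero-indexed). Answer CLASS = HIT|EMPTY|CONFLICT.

CLASS = HIT

step 0: bank0 None->8 [EMPTY]
step 1: bank0 8->5 [CONFLICT]
step 2: bank4 None->12 [EMPTY]
step 3: bank2 None->15 [EMPTY]
step 4: bank2 15->15 [HIT]
step 5: bank1 None->15 [EMPTY]
step 6: bank4 12->12 [HIT]
step 7: bank3 None->3 [EMPTY]
step 8: bank1 15->3 [CONFLICT]
step 9: bank2 15->6 [CONFLICT]
step 10: bank1 3->3 [HIT]
step 11: bank2 6->6 [HIT]
step 12: bank3 3->2 [CONFLICT]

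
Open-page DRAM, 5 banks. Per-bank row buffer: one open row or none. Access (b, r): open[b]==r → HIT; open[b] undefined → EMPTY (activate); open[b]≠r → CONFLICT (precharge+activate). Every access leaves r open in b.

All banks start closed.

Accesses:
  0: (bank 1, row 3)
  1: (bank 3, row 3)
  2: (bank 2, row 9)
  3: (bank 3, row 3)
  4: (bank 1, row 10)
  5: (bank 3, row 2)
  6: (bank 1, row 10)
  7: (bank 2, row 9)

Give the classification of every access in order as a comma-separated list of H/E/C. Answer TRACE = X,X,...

TRACE = E,E,E,H,C,C,H,H

step 0: bank1 None->3 [EMPTY]
step 1: bank3 None->3 [EMPTY]
step 2: bank2 None->9 [EMPTY]
step 3: bank3 3->3 [HIT]
step 4: bank1 3->10 [CONFLICT]
step 5: bank3 3->2 [CONFLICT]
step 6: bank1 10->10 [HIT]
step 7: bank2 9->9 [HIT]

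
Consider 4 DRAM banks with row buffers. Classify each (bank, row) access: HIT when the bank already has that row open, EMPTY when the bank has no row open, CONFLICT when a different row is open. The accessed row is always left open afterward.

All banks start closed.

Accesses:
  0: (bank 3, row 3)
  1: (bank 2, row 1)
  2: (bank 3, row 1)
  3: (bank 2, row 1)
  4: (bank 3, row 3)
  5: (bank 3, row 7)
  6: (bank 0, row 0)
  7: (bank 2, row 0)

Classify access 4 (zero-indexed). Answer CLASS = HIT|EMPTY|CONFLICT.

step 0: bank3 None->3 [EMPTY]
step 1: bank2 None->1 [EMPTY]
step 2: bank3 3->1 [CONFLICT]
step 3: bank2 1->1 [HIT]
step 4: bank3 1->3 [CONFLICT]
step 5: bank3 3->7 [CONFLICT]
step 6: bank0 None->0 [EMPTY]
step 7: bank2 1->0 [CONFLICT]

CLASS = CONFLICT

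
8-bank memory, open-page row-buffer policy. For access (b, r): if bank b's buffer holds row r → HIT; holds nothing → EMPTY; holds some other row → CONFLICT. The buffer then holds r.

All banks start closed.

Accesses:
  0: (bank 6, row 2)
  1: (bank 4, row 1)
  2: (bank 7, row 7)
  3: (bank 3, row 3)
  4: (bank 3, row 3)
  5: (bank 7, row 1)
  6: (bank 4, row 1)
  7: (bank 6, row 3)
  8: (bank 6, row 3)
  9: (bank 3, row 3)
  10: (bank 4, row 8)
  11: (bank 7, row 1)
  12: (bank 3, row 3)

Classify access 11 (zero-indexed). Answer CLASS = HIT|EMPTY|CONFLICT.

CLASS = HIT

step 0: bank6 None->2 [EMPTY]
step 1: bank4 None->1 [EMPTY]
step 2: bank7 None->7 [EMPTY]
step 3: bank3 None->3 [EMPTY]
step 4: bank3 3->3 [HIT]
step 5: bank7 7->1 [CONFLICT]
step 6: bank4 1->1 [HIT]
step 7: bank6 2->3 [CONFLICT]
step 8: bank6 3->3 [HIT]
step 9: bank3 3->3 [HIT]
step 10: bank4 1->8 [CONFLICT]
step 11: bank7 1->1 [HIT]
step 12: bank3 3->3 [HIT]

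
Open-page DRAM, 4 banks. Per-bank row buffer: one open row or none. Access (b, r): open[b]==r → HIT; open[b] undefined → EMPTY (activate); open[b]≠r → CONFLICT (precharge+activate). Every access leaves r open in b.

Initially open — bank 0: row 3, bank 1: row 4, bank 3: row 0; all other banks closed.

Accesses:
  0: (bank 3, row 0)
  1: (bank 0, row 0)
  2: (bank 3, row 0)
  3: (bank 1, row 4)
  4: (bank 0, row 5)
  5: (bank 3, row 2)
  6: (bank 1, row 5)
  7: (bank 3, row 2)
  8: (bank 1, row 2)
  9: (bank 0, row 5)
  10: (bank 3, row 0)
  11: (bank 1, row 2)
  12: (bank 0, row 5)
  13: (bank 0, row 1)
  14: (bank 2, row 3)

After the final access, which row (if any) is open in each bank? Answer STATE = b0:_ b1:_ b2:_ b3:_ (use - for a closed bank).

#0 (3,0) H  (was 0)
#1 (0,0) C  (was 3)
#2 (3,0) H  (was 0)
#3 (1,4) H  (was 4)
#4 (0,5) C  (was 0)
#5 (3,2) C  (was 0)
#6 (1,5) C  (was 4)
#7 (3,2) H  (was 2)
#8 (1,2) C  (was 5)
#9 (0,5) H  (was 5)
#10 (3,0) C  (was 2)
#11 (1,2) H  (was 2)
#12 (0,5) H  (was 5)
#13 (0,1) C  (was 5)
#14 (2,3) E

STATE = b0:1 b1:2 b2:3 b3:0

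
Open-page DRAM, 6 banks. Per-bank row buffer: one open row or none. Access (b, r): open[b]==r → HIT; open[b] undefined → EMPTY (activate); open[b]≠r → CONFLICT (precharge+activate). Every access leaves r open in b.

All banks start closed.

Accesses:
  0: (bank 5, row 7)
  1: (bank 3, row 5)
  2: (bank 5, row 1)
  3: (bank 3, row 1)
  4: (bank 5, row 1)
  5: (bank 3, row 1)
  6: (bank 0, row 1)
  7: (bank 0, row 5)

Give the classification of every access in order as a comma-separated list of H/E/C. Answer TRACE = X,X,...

step 0: bank5 None->7 [EMPTY]
step 1: bank3 None->5 [EMPTY]
step 2: bank5 7->1 [CONFLICT]
step 3: bank3 5->1 [CONFLICT]
step 4: bank5 1->1 [HIT]
step 5: bank3 1->1 [HIT]
step 6: bank0 None->1 [EMPTY]
step 7: bank0 1->5 [CONFLICT]

TRACE = E,E,C,C,H,H,E,C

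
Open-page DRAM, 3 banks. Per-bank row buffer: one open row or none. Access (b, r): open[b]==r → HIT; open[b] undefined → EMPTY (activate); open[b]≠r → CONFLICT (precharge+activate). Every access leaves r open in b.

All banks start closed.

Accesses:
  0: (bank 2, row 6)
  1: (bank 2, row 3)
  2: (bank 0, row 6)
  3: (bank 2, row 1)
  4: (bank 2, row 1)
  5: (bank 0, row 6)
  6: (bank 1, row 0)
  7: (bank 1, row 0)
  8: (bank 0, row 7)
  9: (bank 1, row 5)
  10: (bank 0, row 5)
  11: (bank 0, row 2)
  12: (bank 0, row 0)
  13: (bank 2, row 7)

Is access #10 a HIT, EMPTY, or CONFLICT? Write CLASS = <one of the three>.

CLASS = CONFLICT

#0 (2,6) E
#1 (2,3) C  (was 6)
#2 (0,6) E
#3 (2,1) C  (was 3)
#4 (2,1) H  (was 1)
#5 (0,6) H  (was 6)
#6 (1,0) E
#7 (1,0) H  (was 0)
#8 (0,7) C  (was 6)
#9 (1,5) C  (was 0)
#10 (0,5) C  (was 7)
#11 (0,2) C  (was 5)
#12 (0,0) C  (was 2)
#13 (2,7) C  (was 1)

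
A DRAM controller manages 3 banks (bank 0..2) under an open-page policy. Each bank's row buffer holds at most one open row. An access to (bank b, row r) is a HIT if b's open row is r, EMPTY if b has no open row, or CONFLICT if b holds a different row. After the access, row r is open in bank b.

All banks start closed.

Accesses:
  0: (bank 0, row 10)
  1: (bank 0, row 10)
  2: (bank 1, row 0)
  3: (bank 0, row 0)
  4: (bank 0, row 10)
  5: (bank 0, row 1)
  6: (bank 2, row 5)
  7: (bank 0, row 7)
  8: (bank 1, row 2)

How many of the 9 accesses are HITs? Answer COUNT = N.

  [0] b0 r10: no row ⇒ E
  [1] b0 r10: had r10 ⇒ H
  [2] b1 r0: no row ⇒ E
  [3] b0 r0: had r10 ⇒ C
  [4] b0 r10: had r0 ⇒ C
  [5] b0 r1: had r10 ⇒ C
  [6] b2 r5: no row ⇒ E
  [7] b0 r7: had r1 ⇒ C
  [8] b1 r2: had r0 ⇒ C

COUNT = 1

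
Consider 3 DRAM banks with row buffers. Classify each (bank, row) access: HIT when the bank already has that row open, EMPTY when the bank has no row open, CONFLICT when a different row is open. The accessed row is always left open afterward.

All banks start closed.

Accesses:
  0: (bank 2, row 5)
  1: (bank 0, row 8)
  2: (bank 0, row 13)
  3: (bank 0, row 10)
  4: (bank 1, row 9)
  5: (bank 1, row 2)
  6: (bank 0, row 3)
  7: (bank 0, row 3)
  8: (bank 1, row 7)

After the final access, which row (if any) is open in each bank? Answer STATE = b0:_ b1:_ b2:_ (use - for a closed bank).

STATE = b0:3 b1:7 b2:5

step 0: bank2 None->5 [EMPTY]
step 1: bank0 None->8 [EMPTY]
step 2: bank0 8->13 [CONFLICT]
step 3: bank0 13->10 [CONFLICT]
step 4: bank1 None->9 [EMPTY]
step 5: bank1 9->2 [CONFLICT]
step 6: bank0 10->3 [CONFLICT]
step 7: bank0 3->3 [HIT]
step 8: bank1 2->7 [CONFLICT]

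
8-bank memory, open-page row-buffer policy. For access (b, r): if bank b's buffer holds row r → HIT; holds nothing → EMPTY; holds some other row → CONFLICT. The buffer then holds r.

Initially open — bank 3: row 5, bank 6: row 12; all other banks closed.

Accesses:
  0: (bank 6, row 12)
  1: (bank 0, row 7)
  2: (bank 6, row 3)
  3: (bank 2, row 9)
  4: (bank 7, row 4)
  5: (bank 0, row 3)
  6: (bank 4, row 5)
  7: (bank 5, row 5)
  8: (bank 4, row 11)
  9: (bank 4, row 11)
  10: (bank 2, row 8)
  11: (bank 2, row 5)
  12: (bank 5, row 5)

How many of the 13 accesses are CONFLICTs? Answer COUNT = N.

COUNT = 5

  [0] b6 r12: had r12 ⇒ H
  [1] b0 r7: no row ⇒ E
  [2] b6 r3: had r12 ⇒ C
  [3] b2 r9: no row ⇒ E
  [4] b7 r4: no row ⇒ E
  [5] b0 r3: had r7 ⇒ C
  [6] b4 r5: no row ⇒ E
  [7] b5 r5: no row ⇒ E
  [8] b4 r11: had r5 ⇒ C
  [9] b4 r11: had r11 ⇒ H
  [10] b2 r8: had r9 ⇒ C
  [11] b2 r5: had r8 ⇒ C
  [12] b5 r5: had r5 ⇒ H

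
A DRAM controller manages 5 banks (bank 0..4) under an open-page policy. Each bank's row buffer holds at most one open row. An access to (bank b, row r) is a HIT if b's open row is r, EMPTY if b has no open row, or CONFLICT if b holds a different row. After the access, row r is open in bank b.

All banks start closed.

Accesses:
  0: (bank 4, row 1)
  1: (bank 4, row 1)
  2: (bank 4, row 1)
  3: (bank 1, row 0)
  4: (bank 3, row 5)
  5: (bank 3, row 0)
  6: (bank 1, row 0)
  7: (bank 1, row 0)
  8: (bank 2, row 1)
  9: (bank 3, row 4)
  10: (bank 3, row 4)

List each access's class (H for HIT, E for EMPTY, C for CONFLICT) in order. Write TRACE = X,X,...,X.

TRACE = E,H,H,E,E,C,H,H,E,C,H

  [0] b4 r1: no row ⇒ E
  [1] b4 r1: had r1 ⇒ H
  [2] b4 r1: had r1 ⇒ H
  [3] b1 r0: no row ⇒ E
  [4] b3 r5: no row ⇒ E
  [5] b3 r0: had r5 ⇒ C
  [6] b1 r0: had r0 ⇒ H
  [7] b1 r0: had r0 ⇒ H
  [8] b2 r1: no row ⇒ E
  [9] b3 r4: had r0 ⇒ C
  [10] b3 r4: had r4 ⇒ H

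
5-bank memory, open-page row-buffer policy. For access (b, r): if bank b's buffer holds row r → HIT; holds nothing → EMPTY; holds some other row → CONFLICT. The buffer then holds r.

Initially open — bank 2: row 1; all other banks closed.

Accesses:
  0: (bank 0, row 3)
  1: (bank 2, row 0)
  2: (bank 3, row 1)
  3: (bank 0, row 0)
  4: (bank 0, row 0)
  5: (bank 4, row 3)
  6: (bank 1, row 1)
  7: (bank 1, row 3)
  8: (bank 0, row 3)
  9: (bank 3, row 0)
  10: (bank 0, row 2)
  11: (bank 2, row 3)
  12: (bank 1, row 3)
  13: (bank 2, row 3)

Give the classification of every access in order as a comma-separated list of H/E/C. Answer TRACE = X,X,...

TRACE = E,C,E,C,H,E,E,C,C,C,C,C,H,H

step 0: bank0 None->3 [EMPTY]
step 1: bank2 1->0 [CONFLICT]
step 2: bank3 None->1 [EMPTY]
step 3: bank0 3->0 [CONFLICT]
step 4: bank0 0->0 [HIT]
step 5: bank4 None->3 [EMPTY]
step 6: bank1 None->1 [EMPTY]
step 7: bank1 1->3 [CONFLICT]
step 8: bank0 0->3 [CONFLICT]
step 9: bank3 1->0 [CONFLICT]
step 10: bank0 3->2 [CONFLICT]
step 11: bank2 0->3 [CONFLICT]
step 12: bank1 3->3 [HIT]
step 13: bank2 3->3 [HIT]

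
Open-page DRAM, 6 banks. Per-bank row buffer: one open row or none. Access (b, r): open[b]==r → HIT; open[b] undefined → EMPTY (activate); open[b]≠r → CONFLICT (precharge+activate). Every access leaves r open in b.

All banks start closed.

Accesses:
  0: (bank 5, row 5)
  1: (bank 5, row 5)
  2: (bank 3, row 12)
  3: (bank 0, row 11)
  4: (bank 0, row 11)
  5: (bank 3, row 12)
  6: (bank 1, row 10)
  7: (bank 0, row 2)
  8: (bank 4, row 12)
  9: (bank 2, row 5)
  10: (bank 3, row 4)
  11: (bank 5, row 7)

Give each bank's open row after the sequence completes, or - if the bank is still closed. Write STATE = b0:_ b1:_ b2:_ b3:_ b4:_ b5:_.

STATE = b0:2 b1:10 b2:5 b3:4 b4:12 b5:7

#0 (5,5) E
#1 (5,5) H  (was 5)
#2 (3,12) E
#3 (0,11) E
#4 (0,11) H  (was 11)
#5 (3,12) H  (was 12)
#6 (1,10) E
#7 (0,2) C  (was 11)
#8 (4,12) E
#9 (2,5) E
#10 (3,4) C  (was 12)
#11 (5,7) C  (was 5)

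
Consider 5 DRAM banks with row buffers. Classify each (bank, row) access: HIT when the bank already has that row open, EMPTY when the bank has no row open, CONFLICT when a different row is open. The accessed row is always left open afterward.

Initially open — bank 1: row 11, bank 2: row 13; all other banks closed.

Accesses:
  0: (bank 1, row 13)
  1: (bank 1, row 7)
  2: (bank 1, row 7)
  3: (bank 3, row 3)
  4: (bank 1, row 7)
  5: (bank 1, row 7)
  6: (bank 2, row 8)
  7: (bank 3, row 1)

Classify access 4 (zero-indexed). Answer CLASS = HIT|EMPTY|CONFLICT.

  [0] b1 r13: had r11 ⇒ C
  [1] b1 r7: had r13 ⇒ C
  [2] b1 r7: had r7 ⇒ H
  [3] b3 r3: no row ⇒ E
  [4] b1 r7: had r7 ⇒ H
  [5] b1 r7: had r7 ⇒ H
  [6] b2 r8: had r13 ⇒ C
  [7] b3 r1: had r3 ⇒ C

CLASS = HIT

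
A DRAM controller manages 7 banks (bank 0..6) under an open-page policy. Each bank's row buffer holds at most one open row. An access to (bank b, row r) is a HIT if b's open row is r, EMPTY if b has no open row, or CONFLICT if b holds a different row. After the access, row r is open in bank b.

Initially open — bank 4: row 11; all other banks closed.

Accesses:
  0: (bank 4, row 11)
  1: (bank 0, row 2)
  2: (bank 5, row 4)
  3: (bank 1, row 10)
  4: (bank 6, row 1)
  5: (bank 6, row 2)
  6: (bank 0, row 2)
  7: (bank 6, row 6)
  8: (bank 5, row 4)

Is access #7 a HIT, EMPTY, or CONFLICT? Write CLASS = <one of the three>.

CLASS = CONFLICT

#0 (4,11) H  (was 11)
#1 (0,2) E
#2 (5,4) E
#3 (1,10) E
#4 (6,1) E
#5 (6,2) C  (was 1)
#6 (0,2) H  (was 2)
#7 (6,6) C  (was 2)
#8 (5,4) H  (was 4)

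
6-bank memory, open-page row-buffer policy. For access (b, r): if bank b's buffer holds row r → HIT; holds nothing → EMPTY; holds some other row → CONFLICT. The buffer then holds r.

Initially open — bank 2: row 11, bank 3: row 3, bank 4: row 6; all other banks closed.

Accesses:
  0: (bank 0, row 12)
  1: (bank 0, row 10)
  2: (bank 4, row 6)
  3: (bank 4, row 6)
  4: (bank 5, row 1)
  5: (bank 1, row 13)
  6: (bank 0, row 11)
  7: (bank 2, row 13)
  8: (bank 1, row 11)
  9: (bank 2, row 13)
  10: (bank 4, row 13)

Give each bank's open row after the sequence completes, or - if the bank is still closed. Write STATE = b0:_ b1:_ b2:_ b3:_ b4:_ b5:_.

0: bank 0 row 12 — prev None → EMPTY
1: bank 0 row 10 — prev 12 → CONFLICT
2: bank 4 row 6 — prev 6 → HIT
3: bank 4 row 6 — prev 6 → HIT
4: bank 5 row 1 — prev None → EMPTY
5: bank 1 row 13 — prev None → EMPTY
6: bank 0 row 11 — prev 10 → CONFLICT
7: bank 2 row 13 — prev 11 → CONFLICT
8: bank 1 row 11 — prev 13 → CONFLICT
9: bank 2 row 13 — prev 13 → HIT
10: bank 4 row 13 — prev 6 → CONFLICT

STATE = b0:11 b1:11 b2:13 b3:3 b4:13 b5:1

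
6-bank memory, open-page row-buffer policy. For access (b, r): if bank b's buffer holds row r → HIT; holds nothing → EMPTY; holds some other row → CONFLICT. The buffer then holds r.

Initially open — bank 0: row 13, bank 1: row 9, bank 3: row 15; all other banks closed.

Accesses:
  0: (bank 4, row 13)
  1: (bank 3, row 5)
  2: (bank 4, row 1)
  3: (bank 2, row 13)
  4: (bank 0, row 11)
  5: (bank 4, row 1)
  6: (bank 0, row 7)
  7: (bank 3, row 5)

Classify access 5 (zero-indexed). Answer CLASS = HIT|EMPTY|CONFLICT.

step 0: bank4 None->13 [EMPTY]
step 1: bank3 15->5 [CONFLICT]
step 2: bank4 13->1 [CONFLICT]
step 3: bank2 None->13 [EMPTY]
step 4: bank0 13->11 [CONFLICT]
step 5: bank4 1->1 [HIT]
step 6: bank0 11->7 [CONFLICT]
step 7: bank3 5->5 [HIT]

CLASS = HIT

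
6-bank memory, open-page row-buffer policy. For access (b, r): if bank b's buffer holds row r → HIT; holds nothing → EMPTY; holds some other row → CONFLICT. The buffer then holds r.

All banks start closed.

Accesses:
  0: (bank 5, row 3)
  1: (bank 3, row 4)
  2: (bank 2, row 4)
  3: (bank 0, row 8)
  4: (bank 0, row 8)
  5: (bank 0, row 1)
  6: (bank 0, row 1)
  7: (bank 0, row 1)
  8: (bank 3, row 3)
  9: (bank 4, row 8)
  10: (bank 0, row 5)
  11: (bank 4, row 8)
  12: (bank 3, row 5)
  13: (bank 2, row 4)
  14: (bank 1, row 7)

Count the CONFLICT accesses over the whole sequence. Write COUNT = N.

#0 (5,3) E
#1 (3,4) E
#2 (2,4) E
#3 (0,8) E
#4 (0,8) H  (was 8)
#5 (0,1) C  (was 8)
#6 (0,1) H  (was 1)
#7 (0,1) H  (was 1)
#8 (3,3) C  (was 4)
#9 (4,8) E
#10 (0,5) C  (was 1)
#11 (4,8) H  (was 8)
#12 (3,5) C  (was 3)
#13 (2,4) H  (was 4)
#14 (1,7) E

COUNT = 4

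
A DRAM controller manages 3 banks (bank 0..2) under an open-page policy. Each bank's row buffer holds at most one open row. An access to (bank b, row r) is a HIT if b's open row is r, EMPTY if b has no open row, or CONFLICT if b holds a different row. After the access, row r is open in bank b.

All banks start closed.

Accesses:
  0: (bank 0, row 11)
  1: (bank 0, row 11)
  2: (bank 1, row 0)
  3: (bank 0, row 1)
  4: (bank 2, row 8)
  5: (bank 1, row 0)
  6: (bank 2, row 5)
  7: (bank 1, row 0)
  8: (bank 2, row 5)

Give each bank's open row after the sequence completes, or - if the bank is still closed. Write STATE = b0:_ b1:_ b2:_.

#0 (0,11) E
#1 (0,11) H  (was 11)
#2 (1,0) E
#3 (0,1) C  (was 11)
#4 (2,8) E
#5 (1,0) H  (was 0)
#6 (2,5) C  (was 8)
#7 (1,0) H  (was 0)
#8 (2,5) H  (was 5)

STATE = b0:1 b1:0 b2:5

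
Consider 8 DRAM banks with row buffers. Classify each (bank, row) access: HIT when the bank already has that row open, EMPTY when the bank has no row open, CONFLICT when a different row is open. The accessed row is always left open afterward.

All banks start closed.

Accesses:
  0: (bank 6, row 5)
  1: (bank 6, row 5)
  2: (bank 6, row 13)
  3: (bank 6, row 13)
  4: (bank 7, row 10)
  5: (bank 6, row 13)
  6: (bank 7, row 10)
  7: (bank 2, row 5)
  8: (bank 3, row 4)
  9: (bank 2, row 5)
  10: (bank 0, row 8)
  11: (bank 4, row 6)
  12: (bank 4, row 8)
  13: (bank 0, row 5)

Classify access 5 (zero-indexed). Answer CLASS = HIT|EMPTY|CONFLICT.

0: bank 6 row 5 — prev None → EMPTY
1: bank 6 row 5 — prev 5 → HIT
2: bank 6 row 13 — prev 5 → CONFLICT
3: bank 6 row 13 — prev 13 → HIT
4: bank 7 row 10 — prev None → EMPTY
5: bank 6 row 13 — prev 13 → HIT
6: bank 7 row 10 — prev 10 → HIT
7: bank 2 row 5 — prev None → EMPTY
8: bank 3 row 4 — prev None → EMPTY
9: bank 2 row 5 — prev 5 → HIT
10: bank 0 row 8 — prev None → EMPTY
11: bank 4 row 6 — prev None → EMPTY
12: bank 4 row 8 — prev 6 → CONFLICT
13: bank 0 row 5 — prev 8 → CONFLICT

CLASS = HIT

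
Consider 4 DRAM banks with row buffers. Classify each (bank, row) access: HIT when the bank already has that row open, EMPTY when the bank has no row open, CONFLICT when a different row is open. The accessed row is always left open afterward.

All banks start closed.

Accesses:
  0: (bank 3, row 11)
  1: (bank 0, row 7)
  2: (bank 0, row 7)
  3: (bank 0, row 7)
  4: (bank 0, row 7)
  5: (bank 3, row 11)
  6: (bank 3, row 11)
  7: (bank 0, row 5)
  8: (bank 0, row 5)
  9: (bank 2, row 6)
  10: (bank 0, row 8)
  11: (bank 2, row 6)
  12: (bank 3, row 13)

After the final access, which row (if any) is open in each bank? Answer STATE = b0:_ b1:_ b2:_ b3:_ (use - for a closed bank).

step 0: bank3 None->11 [EMPTY]
step 1: bank0 None->7 [EMPTY]
step 2: bank0 7->7 [HIT]
step 3: bank0 7->7 [HIT]
step 4: bank0 7->7 [HIT]
step 5: bank3 11->11 [HIT]
step 6: bank3 11->11 [HIT]
step 7: bank0 7->5 [CONFLICT]
step 8: bank0 5->5 [HIT]
step 9: bank2 None->6 [EMPTY]
step 10: bank0 5->8 [CONFLICT]
step 11: bank2 6->6 [HIT]
step 12: bank3 11->13 [CONFLICT]

STATE = b0:8 b1:- b2:6 b3:13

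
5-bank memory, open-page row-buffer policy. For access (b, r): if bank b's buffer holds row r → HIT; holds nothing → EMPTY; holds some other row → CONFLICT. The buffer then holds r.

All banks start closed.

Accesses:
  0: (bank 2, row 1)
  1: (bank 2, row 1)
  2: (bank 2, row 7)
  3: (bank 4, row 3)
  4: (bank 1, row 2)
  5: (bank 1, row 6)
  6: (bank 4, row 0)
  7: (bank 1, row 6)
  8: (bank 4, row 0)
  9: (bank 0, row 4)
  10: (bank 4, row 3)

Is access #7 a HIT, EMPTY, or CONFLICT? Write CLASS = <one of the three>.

CLASS = HIT

#0 (2,1) E
#1 (2,1) H  (was 1)
#2 (2,7) C  (was 1)
#3 (4,3) E
#4 (1,2) E
#5 (1,6) C  (was 2)
#6 (4,0) C  (was 3)
#7 (1,6) H  (was 6)
#8 (4,0) H  (was 0)
#9 (0,4) E
#10 (4,3) C  (was 0)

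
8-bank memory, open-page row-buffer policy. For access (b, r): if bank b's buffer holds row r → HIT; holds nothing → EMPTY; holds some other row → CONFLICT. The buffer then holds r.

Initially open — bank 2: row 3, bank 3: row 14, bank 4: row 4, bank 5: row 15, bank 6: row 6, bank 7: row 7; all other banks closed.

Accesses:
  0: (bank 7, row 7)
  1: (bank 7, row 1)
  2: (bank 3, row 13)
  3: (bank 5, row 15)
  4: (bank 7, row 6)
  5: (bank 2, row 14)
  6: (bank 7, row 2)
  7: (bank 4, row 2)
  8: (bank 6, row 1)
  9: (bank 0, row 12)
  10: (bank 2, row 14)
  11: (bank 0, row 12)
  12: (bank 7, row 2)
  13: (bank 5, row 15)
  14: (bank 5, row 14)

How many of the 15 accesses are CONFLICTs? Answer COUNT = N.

step 0: bank7 7->7 [HIT]
step 1: bank7 7->1 [CONFLICT]
step 2: bank3 14->13 [CONFLICT]
step 3: bank5 15->15 [HIT]
step 4: bank7 1->6 [CONFLICT]
step 5: bank2 3->14 [CONFLICT]
step 6: bank7 6->2 [CONFLICT]
step 7: bank4 4->2 [CONFLICT]
step 8: bank6 6->1 [CONFLICT]
step 9: bank0 None->12 [EMPTY]
step 10: bank2 14->14 [HIT]
step 11: bank0 12->12 [HIT]
step 12: bank7 2->2 [HIT]
step 13: bank5 15->15 [HIT]
step 14: bank5 15->14 [CONFLICT]

COUNT = 8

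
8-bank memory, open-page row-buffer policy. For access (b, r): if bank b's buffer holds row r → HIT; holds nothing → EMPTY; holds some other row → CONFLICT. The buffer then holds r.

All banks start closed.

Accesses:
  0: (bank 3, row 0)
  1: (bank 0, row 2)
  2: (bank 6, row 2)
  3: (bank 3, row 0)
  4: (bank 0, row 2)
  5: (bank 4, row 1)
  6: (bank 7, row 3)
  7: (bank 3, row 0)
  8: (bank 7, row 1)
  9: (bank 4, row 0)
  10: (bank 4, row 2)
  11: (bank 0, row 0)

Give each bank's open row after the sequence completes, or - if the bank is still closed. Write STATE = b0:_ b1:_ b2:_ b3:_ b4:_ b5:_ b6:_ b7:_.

STATE = b0:0 b1:- b2:- b3:0 b4:2 b5:- b6:2 b7:1

0: bank 3 row 0 — prev None → EMPTY
1: bank 0 row 2 — prev None → EMPTY
2: bank 6 row 2 — prev None → EMPTY
3: bank 3 row 0 — prev 0 → HIT
4: bank 0 row 2 — prev 2 → HIT
5: bank 4 row 1 — prev None → EMPTY
6: bank 7 row 3 — prev None → EMPTY
7: bank 3 row 0 — prev 0 → HIT
8: bank 7 row 1 — prev 3 → CONFLICT
9: bank 4 row 0 — prev 1 → CONFLICT
10: bank 4 row 2 — prev 0 → CONFLICT
11: bank 0 row 0 — prev 2 → CONFLICT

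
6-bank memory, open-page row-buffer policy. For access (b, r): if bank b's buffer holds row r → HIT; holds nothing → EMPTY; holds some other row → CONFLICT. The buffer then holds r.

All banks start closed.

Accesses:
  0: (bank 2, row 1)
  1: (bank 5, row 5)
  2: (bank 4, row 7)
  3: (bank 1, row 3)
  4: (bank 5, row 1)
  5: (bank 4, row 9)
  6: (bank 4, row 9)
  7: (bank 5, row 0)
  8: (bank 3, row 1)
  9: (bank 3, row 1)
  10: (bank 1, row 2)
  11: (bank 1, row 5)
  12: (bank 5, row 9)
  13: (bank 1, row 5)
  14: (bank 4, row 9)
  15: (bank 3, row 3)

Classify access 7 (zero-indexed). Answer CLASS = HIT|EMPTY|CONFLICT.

  [0] b2 r1: no row ⇒ E
  [1] b5 r5: no row ⇒ E
  [2] b4 r7: no row ⇒ E
  [3] b1 r3: no row ⇒ E
  [4] b5 r1: had r5 ⇒ C
  [5] b4 r9: had r7 ⇒ C
  [6] b4 r9: had r9 ⇒ H
  [7] b5 r0: had r1 ⇒ C
  [8] b3 r1: no row ⇒ E
  [9] b3 r1: had r1 ⇒ H
  [10] b1 r2: had r3 ⇒ C
  [11] b1 r5: had r2 ⇒ C
  [12] b5 r9: had r0 ⇒ C
  [13] b1 r5: had r5 ⇒ H
  [14] b4 r9: had r9 ⇒ H
  [15] b3 r3: had r1 ⇒ C

CLASS = CONFLICT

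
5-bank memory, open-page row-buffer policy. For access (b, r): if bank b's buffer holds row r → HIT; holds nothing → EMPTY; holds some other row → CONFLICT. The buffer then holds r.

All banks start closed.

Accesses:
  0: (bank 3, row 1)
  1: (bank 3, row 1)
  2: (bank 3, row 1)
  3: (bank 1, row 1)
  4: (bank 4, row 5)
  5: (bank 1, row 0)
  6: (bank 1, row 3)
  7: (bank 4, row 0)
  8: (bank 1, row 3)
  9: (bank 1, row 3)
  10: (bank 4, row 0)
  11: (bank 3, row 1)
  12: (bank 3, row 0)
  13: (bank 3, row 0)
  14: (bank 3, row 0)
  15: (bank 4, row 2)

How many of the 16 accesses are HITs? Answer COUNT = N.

  [0] b3 r1: no row ⇒ E
  [1] b3 r1: had r1 ⇒ H
  [2] b3 r1: had r1 ⇒ H
  [3] b1 r1: no row ⇒ E
  [4] b4 r5: no row ⇒ E
  [5] b1 r0: had r1 ⇒ C
  [6] b1 r3: had r0 ⇒ C
  [7] b4 r0: had r5 ⇒ C
  [8] b1 r3: had r3 ⇒ H
  [9] b1 r3: had r3 ⇒ H
  [10] b4 r0: had r0 ⇒ H
  [11] b3 r1: had r1 ⇒ H
  [12] b3 r0: had r1 ⇒ C
  [13] b3 r0: had r0 ⇒ H
  [14] b3 r0: had r0 ⇒ H
  [15] b4 r2: had r0 ⇒ C

COUNT = 8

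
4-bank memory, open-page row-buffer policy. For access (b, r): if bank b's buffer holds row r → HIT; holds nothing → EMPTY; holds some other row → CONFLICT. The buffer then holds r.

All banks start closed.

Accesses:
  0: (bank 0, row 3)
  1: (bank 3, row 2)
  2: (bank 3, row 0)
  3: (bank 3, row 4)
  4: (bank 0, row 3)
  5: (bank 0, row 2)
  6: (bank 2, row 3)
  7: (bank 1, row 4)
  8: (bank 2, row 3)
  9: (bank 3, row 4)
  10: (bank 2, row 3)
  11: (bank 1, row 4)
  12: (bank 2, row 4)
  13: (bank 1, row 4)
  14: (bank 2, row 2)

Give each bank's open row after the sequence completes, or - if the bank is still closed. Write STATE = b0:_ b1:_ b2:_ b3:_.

#0 (0,3) E
#1 (3,2) E
#2 (3,0) C  (was 2)
#3 (3,4) C  (was 0)
#4 (0,3) H  (was 3)
#5 (0,2) C  (was 3)
#6 (2,3) E
#7 (1,4) E
#8 (2,3) H  (was 3)
#9 (3,4) H  (was 4)
#10 (2,3) H  (was 3)
#11 (1,4) H  (was 4)
#12 (2,4) C  (was 3)
#13 (1,4) H  (was 4)
#14 (2,2) C  (was 4)

STATE = b0:2 b1:4 b2:2 b3:4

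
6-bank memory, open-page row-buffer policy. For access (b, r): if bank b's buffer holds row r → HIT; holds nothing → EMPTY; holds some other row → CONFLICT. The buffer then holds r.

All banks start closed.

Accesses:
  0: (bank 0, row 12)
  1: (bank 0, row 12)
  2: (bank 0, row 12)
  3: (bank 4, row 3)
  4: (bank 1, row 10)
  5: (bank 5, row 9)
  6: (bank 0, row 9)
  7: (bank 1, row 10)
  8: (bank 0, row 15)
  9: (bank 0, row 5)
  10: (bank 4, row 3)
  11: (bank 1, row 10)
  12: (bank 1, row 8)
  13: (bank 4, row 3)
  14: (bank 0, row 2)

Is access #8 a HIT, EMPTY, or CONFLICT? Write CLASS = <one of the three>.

0: bank 0 row 12 — prev None → EMPTY
1: bank 0 row 12 — prev 12 → HIT
2: bank 0 row 12 — prev 12 → HIT
3: bank 4 row 3 — prev None → EMPTY
4: bank 1 row 10 — prev None → EMPTY
5: bank 5 row 9 — prev None → EMPTY
6: bank 0 row 9 — prev 12 → CONFLICT
7: bank 1 row 10 — prev 10 → HIT
8: bank 0 row 15 — prev 9 → CONFLICT
9: bank 0 row 5 — prev 15 → CONFLICT
10: bank 4 row 3 — prev 3 → HIT
11: bank 1 row 10 — prev 10 → HIT
12: bank 1 row 8 — prev 10 → CONFLICT
13: bank 4 row 3 — prev 3 → HIT
14: bank 0 row 2 — prev 5 → CONFLICT

CLASS = CONFLICT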